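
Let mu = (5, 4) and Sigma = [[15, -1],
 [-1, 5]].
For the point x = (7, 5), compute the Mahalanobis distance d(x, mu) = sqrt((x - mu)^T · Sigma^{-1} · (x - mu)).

Step 1 — centre the observation: (x - mu) = (2, 1).

Step 2 — invert Sigma. det(Sigma) = 15·5 - (-1)² = 74.
  Sigma^{-1} = (1/det) · [[d, -b], [-b, a]] = [[0.0676, 0.0135],
 [0.0135, 0.2027]].

Step 3 — form the quadratic (x - mu)^T · Sigma^{-1} · (x - mu):
  Sigma^{-1} · (x - mu) = (0.1486, 0.2297).
  (x - mu)^T · [Sigma^{-1} · (x - mu)] = (2)·(0.1486) + (1)·(0.2297) = 0.527.

Step 4 — take square root: d = √(0.527) ≈ 0.726.

d(x, mu) = √(0.527) ≈ 0.726


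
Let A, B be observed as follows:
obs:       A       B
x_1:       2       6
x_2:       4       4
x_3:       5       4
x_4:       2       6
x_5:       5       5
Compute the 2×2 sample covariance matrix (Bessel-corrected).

Step 1 — column means:
  mean(A) = (2 + 4 + 5 + 2 + 5) / 5 = 18/5 = 3.6
  mean(B) = (6 + 4 + 4 + 6 + 5) / 5 = 25/5 = 5

Step 2 — sample covariance S[i,j] = (1/(n-1)) · Σ_k (x_{k,i} - mean_i) · (x_{k,j} - mean_j), with n-1 = 4.
  S[A,A] = ((-1.6)·(-1.6) + (0.4)·(0.4) + (1.4)·(1.4) + (-1.6)·(-1.6) + (1.4)·(1.4)) / 4 = 9.2/4 = 2.3
  S[A,B] = ((-1.6)·(1) + (0.4)·(-1) + (1.4)·(-1) + (-1.6)·(1) + (1.4)·(0)) / 4 = -5/4 = -1.25
  S[B,B] = ((1)·(1) + (-1)·(-1) + (-1)·(-1) + (1)·(1) + (0)·(0)) / 4 = 4/4 = 1

S is symmetric (S[j,i] = S[i,j]). Assembling:

S = [[2.3, -1.25],
 [-1.25, 1]]


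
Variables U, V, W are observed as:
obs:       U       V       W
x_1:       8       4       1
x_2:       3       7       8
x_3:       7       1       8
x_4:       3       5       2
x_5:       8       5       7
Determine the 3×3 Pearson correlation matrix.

Step 1 — column means:
  mean(U) = (8 + 3 + 7 + 3 + 8) / 5 = 29/5 = 5.8
  mean(V) = (4 + 7 + 1 + 5 + 5) / 5 = 22/5 = 4.4
  mean(W) = (1 + 8 + 8 + 2 + 7) / 5 = 26/5 = 5.2

Step 2 — sample variances and covariances s[i,j] = (1/(n-1)) · Σ_k (x_{k,i} - mean_i) · (x_{k,j} - mean_j), with n-1 = 4:
  s[U,U] = ((2.2)·(2.2) + (-2.8)·(-2.8) + (1.2)·(1.2) + (-2.8)·(-2.8) + (2.2)·(2.2)) / 4 = 26.8/4 = 6.7
  s[U,V] = ((2.2)·(-0.4) + (-2.8)·(2.6) + (1.2)·(-3.4) + (-2.8)·(0.6) + (2.2)·(0.6)) / 4 = -12.6/4 = -3.15
  s[U,W] = ((2.2)·(-4.2) + (-2.8)·(2.8) + (1.2)·(2.8) + (-2.8)·(-3.2) + (2.2)·(1.8)) / 4 = -0.8/4 = -0.2
  s[V,V] = ((-0.4)·(-0.4) + (2.6)·(2.6) + (-3.4)·(-3.4) + (0.6)·(0.6) + (0.6)·(0.6)) / 4 = 19.2/4 = 4.8
  s[V,W] = ((-0.4)·(-4.2) + (2.6)·(2.8) + (-3.4)·(2.8) + (0.6)·(-3.2) + (0.6)·(1.8)) / 4 = -1.4/4 = -0.35
  s[W,W] = ((-4.2)·(-4.2) + (2.8)·(2.8) + (2.8)·(2.8) + (-3.2)·(-3.2) + (1.8)·(1.8)) / 4 = 46.8/4 = 11.7
  Sample standard deviations s_i = √(s[i,i]):
  s(U) = √(6.7) = 2.5884
  s(V) = √(4.8) = 2.1909
  s(W) = √(11.7) = 3.4205

Step 3 — r_{ij} = s_{ij} / (s_i · s_j):
  r[U,U] = 1 (diagonal).
  r[U,V] = -3.15 / (2.5884 · 2.1909) = -3.15 / 5.671 = -0.5555
  r[U,W] = -0.2 / (2.5884 · 3.4205) = -0.2 / 8.8538 = -0.0226
  r[V,V] = 1 (diagonal).
  r[V,W] = -0.35 / (2.1909 · 3.4205) = -0.35 / 7.494 = -0.0467
  r[W,W] = 1 (diagonal).

R is symmetric with unit diagonal. Assembling:

R = [[1, -0.5555, -0.0226],
 [-0.5555, 1, -0.0467],
 [-0.0226, -0.0467, 1]]


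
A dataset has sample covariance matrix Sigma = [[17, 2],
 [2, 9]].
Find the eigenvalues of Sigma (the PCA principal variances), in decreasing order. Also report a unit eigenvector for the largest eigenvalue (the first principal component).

Step 1 — characteristic polynomial of 2×2 Sigma:
  det(Sigma - λI) = λ² - trace · λ + det = 0.
  trace = 17 + 9 = 26, det = 17·9 - (2)² = 149.
Step 2 — discriminant:
  Δ = trace² - 4·det = 676 - 596 = 80.
Step 3 — eigenvalues:
  λ = (trace ± √Δ)/2 = (26 ± 8.9443)/2,
  λ_1 = 17.4721,  λ_2 = 8.5279.

Step 4 — unit eigenvector for λ_1: solve (Sigma - λ_1 I)v = 0. First row:
  (17 - 17.4721)·v_x + (2)·v_y = 0, i.e. (-0.4721)·v_x + (2)·v_y = 0,
  so v ∝ (b, λ_1 - a) = (2, 0.4721) = u.
  ||u|| = √((2)² + (0.4721)²) = √(4.2229) ≈ 2.055,
  v_1 = u/||u|| ≈ (0.9732, 0.2298) (||v_1|| = 1).

λ_1 = 17.4721,  λ_2 = 8.5279;  v_1 ≈ (0.9732, 0.2298)


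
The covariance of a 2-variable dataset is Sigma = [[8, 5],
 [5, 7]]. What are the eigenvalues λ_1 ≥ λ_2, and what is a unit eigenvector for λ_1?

Step 1 — characteristic polynomial of 2×2 Sigma:
  det(Sigma - λI) = λ² - trace · λ + det = 0.
  trace = 8 + 7 = 15, det = 8·7 - (5)² = 31.
Step 2 — discriminant:
  Δ = trace² - 4·det = 225 - 124 = 101.
Step 3 — eigenvalues:
  λ = (trace ± √Δ)/2 = (15 ± 10.0499)/2,
  λ_1 = 12.5249,  λ_2 = 2.4751.

Step 4 — unit eigenvector for λ_1: solve (Sigma - λ_1 I)v = 0. First row:
  (8 - 12.5249)·v_x + (5)·v_y = 0, i.e. (-4.5249)·v_x + (5)·v_y = 0,
  so v ∝ (b, λ_1 - a) = (5, 4.5249) = u.
  ||u|| = √((5)² + (4.5249)²) = √(45.4751) ≈ 6.7435,
  v_1 = u/||u|| ≈ (0.7415, 0.671) (||v_1|| = 1).

λ_1 = 12.5249,  λ_2 = 2.4751;  v_1 ≈ (0.7415, 0.671)


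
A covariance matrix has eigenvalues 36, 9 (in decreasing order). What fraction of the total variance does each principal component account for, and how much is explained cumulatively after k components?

Step 1 — total variance = trace(Sigma) = Σ λ_i = 36 + 9 = 45.

Step 2 — fraction explained by component i = λ_i / Σ λ:
  PC1: 36/45 = 0.8
  PC2: 9/45 = 0.2

Step 3 — cumulative fraction after k components = (λ_1 + ... + λ_k) / Σ λ:
  k = 1: 36/45 = 0.8
  k = 2: (36 + 9)/45 = 45/45 = 1

Summary (fraction, with percent):

explained: PC1 0.8 (80%), PC2 0.2 (20%);  cumulative: 0.8, 1


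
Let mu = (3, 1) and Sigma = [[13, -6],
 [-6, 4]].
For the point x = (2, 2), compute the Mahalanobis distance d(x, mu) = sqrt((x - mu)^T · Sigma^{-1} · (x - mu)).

Step 1 — centre the observation: (x - mu) = (-1, 1).

Step 2 — invert Sigma. det(Sigma) = 13·4 - (-6)² = 16.
  Sigma^{-1} = (1/det) · [[d, -b], [-b, a]] = [[0.25, 0.375],
 [0.375, 0.8125]].

Step 3 — form the quadratic (x - mu)^T · Sigma^{-1} · (x - mu):
  Sigma^{-1} · (x - mu) = (0.125, 0.4375).
  (x - mu)^T · [Sigma^{-1} · (x - mu)] = (-1)·(0.125) + (1)·(0.4375) = 0.3125.

Step 4 — take square root: d = √(0.3125) ≈ 0.559.

d(x, mu) = √(0.3125) ≈ 0.559


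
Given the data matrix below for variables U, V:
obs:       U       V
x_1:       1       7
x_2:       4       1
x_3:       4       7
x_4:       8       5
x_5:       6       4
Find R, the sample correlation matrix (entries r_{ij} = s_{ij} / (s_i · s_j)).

Step 1 — column means:
  mean(U) = (1 + 4 + 4 + 8 + 6) / 5 = 23/5 = 4.6
  mean(V) = (7 + 1 + 7 + 5 + 4) / 5 = 24/5 = 4.8

Step 2 — sample variances and covariances s[i,j] = (1/(n-1)) · Σ_k (x_{k,i} - mean_i) · (x_{k,j} - mean_j), with n-1 = 4:
  s[U,U] = ((-3.6)·(-3.6) + (-0.6)·(-0.6) + (-0.6)·(-0.6) + (3.4)·(3.4) + (1.4)·(1.4)) / 4 = 27.2/4 = 6.8
  s[U,V] = ((-3.6)·(2.2) + (-0.6)·(-3.8) + (-0.6)·(2.2) + (3.4)·(0.2) + (1.4)·(-0.8)) / 4 = -7.4/4 = -1.85
  s[V,V] = ((2.2)·(2.2) + (-3.8)·(-3.8) + (2.2)·(2.2) + (0.2)·(0.2) + (-0.8)·(-0.8)) / 4 = 24.8/4 = 6.2
  Sample standard deviations s_i = √(s[i,i]):
  s(U) = √(6.8) = 2.6077
  s(V) = √(6.2) = 2.49

Step 3 — r_{ij} = s_{ij} / (s_i · s_j):
  r[U,U] = 1 (diagonal).
  r[U,V] = -1.85 / (2.6077 · 2.49) = -1.85 / 6.4931 = -0.2849
  r[V,V] = 1 (diagonal).

R is symmetric with unit diagonal. Assembling:

R = [[1, -0.2849],
 [-0.2849, 1]]


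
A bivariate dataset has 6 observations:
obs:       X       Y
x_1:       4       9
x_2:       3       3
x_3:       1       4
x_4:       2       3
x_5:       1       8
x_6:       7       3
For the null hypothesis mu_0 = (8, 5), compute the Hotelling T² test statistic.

Step 1 — sample mean vector:
  mean(X) = (4 + 3 + 1 + 2 + 1 + 7) / 6 = 18/6 = 3
  mean(Y) = (9 + 3 + 4 + 3 + 8 + 3) / 6 = 30/6 = 5
  x̄ = (3, 5),  deviation x̄ - mu_0 = (3, 5) - (8, 5) = (-5, 0).

Step 2 — sample covariance matrix, S[i,j] = (1/(n-1)) · Σ_k (x_{k,i} - mean_i) · (x_{k,j} - mean_j), divisor n-1 = 5:
  S[X,X] = ((1)·(1) + (0)·(0) + (-2)·(-2) + (-1)·(-1) + (-2)·(-2) + (4)·(4)) / 5 = 26/5 = 5.2
  S[X,Y] = ((1)·(4) + (0)·(-2) + (-2)·(-1) + (-1)·(-2) + (-2)·(3) + (4)·(-2)) / 5 = -6/5 = -1.2
  S[Y,Y] = ((4)·(4) + (-2)·(-2) + (-1)·(-1) + (-2)·(-2) + (3)·(3) + (-2)·(-2)) / 5 = 38/5 = 7.6
  S = [[5.2, -1.2],
 [-1.2, 7.6]].

Step 3 — invert S. det(S) = 5.2·7.6 - (-1.2)² = 38.08.
  S^{-1} = (1/det) · [[d, -b], [-b, a]] = [[0.1996, 0.0315],
 [0.0315, 0.1366]].

Step 4 — quadratic form (x̄ - mu_0)^T · S^{-1} · (x̄ - mu_0):
  S^{-1} · (x̄ - mu_0) = (-0.9979, -0.1576),
  (x̄ - mu_0)^T · [...] = (-5)·(-0.9979) + (0)·(-0.1576) = 4.9895.

Step 5 — scale by n: T² = 6 · 4.9895 = 29.937.

T² ≈ 29.937


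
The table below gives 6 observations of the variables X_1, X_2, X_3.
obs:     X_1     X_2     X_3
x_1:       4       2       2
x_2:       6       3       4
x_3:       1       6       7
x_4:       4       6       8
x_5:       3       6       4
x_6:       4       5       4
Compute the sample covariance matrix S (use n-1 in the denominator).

Step 1 — column means:
  mean(X_1) = (4 + 6 + 1 + 4 + 3 + 4) / 6 = 22/6 = 3.6667
  mean(X_2) = (2 + 3 + 6 + 6 + 6 + 5) / 6 = 28/6 = 4.6667
  mean(X_3) = (2 + 4 + 7 + 8 + 4 + 4) / 6 = 29/6 = 4.8333

Step 2 — sample covariance S[i,j] = (1/(n-1)) · Σ_k (x_{k,i} - mean_i) · (x_{k,j} - mean_j), with n-1 = 5.
  S[X_1,X_1] = ((0.3333)·(0.3333) + (2.3333)·(2.3333) + (-2.6667)·(-2.6667) + (0.3333)·(0.3333) + (-0.6667)·(-0.6667) + (0.3333)·(0.3333)) / 5 = 13.3333/5 = 2.6667
  S[X_1,X_2] = ((0.3333)·(-2.6667) + (2.3333)·(-1.6667) + (-2.6667)·(1.3333) + (0.3333)·(1.3333) + (-0.6667)·(1.3333) + (0.3333)·(0.3333)) / 5 = -8.6667/5 = -1.7333
  S[X_1,X_3] = ((0.3333)·(-2.8333) + (2.3333)·(-0.8333) + (-2.6667)·(2.1667) + (0.3333)·(3.1667) + (-0.6667)·(-0.8333) + (0.3333)·(-0.8333)) / 5 = -7.3333/5 = -1.4667
  S[X_2,X_2] = ((-2.6667)·(-2.6667) + (-1.6667)·(-1.6667) + (1.3333)·(1.3333) + (1.3333)·(1.3333) + (1.3333)·(1.3333) + (0.3333)·(0.3333)) / 5 = 15.3333/5 = 3.0667
  S[X_2,X_3] = ((-2.6667)·(-2.8333) + (-1.6667)·(-0.8333) + (1.3333)·(2.1667) + (1.3333)·(3.1667) + (1.3333)·(-0.8333) + (0.3333)·(-0.8333)) / 5 = 14.6667/5 = 2.9333
  S[X_3,X_3] = ((-2.8333)·(-2.8333) + (-0.8333)·(-0.8333) + (2.1667)·(2.1667) + (3.1667)·(3.1667) + (-0.8333)·(-0.8333) + (-0.8333)·(-0.8333)) / 5 = 24.8333/5 = 4.9667

S is symmetric (S[j,i] = S[i,j]). Assembling:

S = [[2.6667, -1.7333, -1.4667],
 [-1.7333, 3.0667, 2.9333],
 [-1.4667, 2.9333, 4.9667]]


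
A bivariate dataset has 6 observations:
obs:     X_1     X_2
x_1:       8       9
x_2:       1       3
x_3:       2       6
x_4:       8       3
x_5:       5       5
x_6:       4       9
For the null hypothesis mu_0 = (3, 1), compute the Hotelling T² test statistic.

Step 1 — sample mean vector:
  mean(X_1) = (8 + 1 + 2 + 8 + 5 + 4) / 6 = 28/6 = 4.6667
  mean(X_2) = (9 + 3 + 6 + 3 + 5 + 9) / 6 = 35/6 = 5.8333
  x̄ = (4.6667, 5.8333),  deviation x̄ - mu_0 = (4.6667, 5.8333) - (3, 1) = (1.6667, 4.8333).

Step 2 — sample covariance matrix, S[i,j] = (1/(n-1)) · Σ_k (x_{k,i} - mean_i) · (x_{k,j} - mean_j), divisor n-1 = 5:
  S[X_1,X_1] = ((3.3333)·(3.3333) + (-3.6667)·(-3.6667) + (-2.6667)·(-2.6667) + (3.3333)·(3.3333) + (0.3333)·(0.3333) + (-0.6667)·(-0.6667)) / 5 = 43.3333/5 = 8.6667
  S[X_1,X_2] = ((3.3333)·(3.1667) + (-3.6667)·(-2.8333) + (-2.6667)·(0.1667) + (3.3333)·(-2.8333) + (0.3333)·(-0.8333) + (-0.6667)·(3.1667)) / 5 = 8.6667/5 = 1.7333
  S[X_2,X_2] = ((3.1667)·(3.1667) + (-2.8333)·(-2.8333) + (0.1667)·(0.1667) + (-2.8333)·(-2.8333) + (-0.8333)·(-0.8333) + (3.1667)·(3.1667)) / 5 = 36.8333/5 = 7.3667
  S = [[8.6667, 1.7333],
 [1.7333, 7.3667]].

Step 3 — invert S. det(S) = 8.6667·7.3667 - (1.7333)² = 60.84.
  S^{-1} = (1/det) · [[d, -b], [-b, a]] = [[0.1211, -0.0285],
 [-0.0285, 0.1425]].

Step 4 — quadratic form (x̄ - mu_0)^T · S^{-1} · (x̄ - mu_0):
  S^{-1} · (x̄ - mu_0) = (0.0641, 0.641),
  (x̄ - mu_0)^T · [...] = (1.6667)·(0.0641) + (4.8333)·(0.641) = 3.2051.

Step 5 — scale by n: T² = 6 · 3.2051 = 19.2308.

T² ≈ 19.2308


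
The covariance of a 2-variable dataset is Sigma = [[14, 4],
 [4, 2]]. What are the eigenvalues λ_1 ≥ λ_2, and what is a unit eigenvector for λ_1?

Step 1 — characteristic polynomial of 2×2 Sigma:
  det(Sigma - λI) = λ² - trace · λ + det = 0.
  trace = 14 + 2 = 16, det = 14·2 - (4)² = 12.
Step 2 — discriminant:
  Δ = trace² - 4·det = 256 - 48 = 208.
Step 3 — eigenvalues:
  λ = (trace ± √Δ)/2 = (16 ± 14.4222)/2,
  λ_1 = 15.2111,  λ_2 = 0.7889.

Step 4 — unit eigenvector for λ_1: solve (Sigma - λ_1 I)v = 0. First row:
  (14 - 15.2111)·v_x + (4)·v_y = 0, i.e. (-1.2111)·v_x + (4)·v_y = 0,
  so v ∝ (b, λ_1 - a) = (4, 1.2111) = u.
  ||u|| = √((4)² + (1.2111)²) = √(17.4668) ≈ 4.1793,
  v_1 = u/||u|| ≈ (0.9571, 0.2898) (||v_1|| = 1).

λ_1 = 15.2111,  λ_2 = 0.7889;  v_1 ≈ (0.9571, 0.2898)


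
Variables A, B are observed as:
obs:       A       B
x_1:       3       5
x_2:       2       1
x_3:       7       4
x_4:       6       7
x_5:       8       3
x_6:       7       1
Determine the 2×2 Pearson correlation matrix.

Step 1 — column means:
  mean(A) = (3 + 2 + 7 + 6 + 8 + 7) / 6 = 33/6 = 5.5
  mean(B) = (5 + 1 + 4 + 7 + 3 + 1) / 6 = 21/6 = 3.5

Step 2 — sample variances and covariances s[i,j] = (1/(n-1)) · Σ_k (x_{k,i} - mean_i) · (x_{k,j} - mean_j), with n-1 = 5:
  s[A,A] = ((-2.5)·(-2.5) + (-3.5)·(-3.5) + (1.5)·(1.5) + (0.5)·(0.5) + (2.5)·(2.5) + (1.5)·(1.5)) / 5 = 29.5/5 = 5.9
  s[A,B] = ((-2.5)·(1.5) + (-3.5)·(-2.5) + (1.5)·(0.5) + (0.5)·(3.5) + (2.5)·(-0.5) + (1.5)·(-2.5)) / 5 = 2.5/5 = 0.5
  s[B,B] = ((1.5)·(1.5) + (-2.5)·(-2.5) + (0.5)·(0.5) + (3.5)·(3.5) + (-0.5)·(-0.5) + (-2.5)·(-2.5)) / 5 = 27.5/5 = 5.5
  Sample standard deviations s_i = √(s[i,i]):
  s(A) = √(5.9) = 2.429
  s(B) = √(5.5) = 2.3452

Step 3 — r_{ij} = s_{ij} / (s_i · s_j):
  r[A,A] = 1 (diagonal).
  r[A,B] = 0.5 / (2.429 · 2.3452) = 0.5 / 5.6965 = 0.0878
  r[B,B] = 1 (diagonal).

R is symmetric with unit diagonal. Assembling:

R = [[1, 0.0878],
 [0.0878, 1]]


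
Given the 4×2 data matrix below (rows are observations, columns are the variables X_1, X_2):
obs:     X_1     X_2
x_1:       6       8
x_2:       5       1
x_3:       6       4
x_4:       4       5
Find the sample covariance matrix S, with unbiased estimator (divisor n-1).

Step 1 — column means:
  mean(X_1) = (6 + 5 + 6 + 4) / 4 = 21/4 = 5.25
  mean(X_2) = (8 + 1 + 4 + 5) / 4 = 18/4 = 4.5

Step 2 — sample covariance S[i,j] = (1/(n-1)) · Σ_k (x_{k,i} - mean_i) · (x_{k,j} - mean_j), with n-1 = 3.
  S[X_1,X_1] = ((0.75)·(0.75) + (-0.25)·(-0.25) + (0.75)·(0.75) + (-1.25)·(-1.25)) / 3 = 2.75/3 = 0.9167
  S[X_1,X_2] = ((0.75)·(3.5) + (-0.25)·(-3.5) + (0.75)·(-0.5) + (-1.25)·(0.5)) / 3 = 2.5/3 = 0.8333
  S[X_2,X_2] = ((3.5)·(3.5) + (-3.5)·(-3.5) + (-0.5)·(-0.5) + (0.5)·(0.5)) / 3 = 25/3 = 8.3333

S is symmetric (S[j,i] = S[i,j]). Assembling:

S = [[0.9167, 0.8333],
 [0.8333, 8.3333]]


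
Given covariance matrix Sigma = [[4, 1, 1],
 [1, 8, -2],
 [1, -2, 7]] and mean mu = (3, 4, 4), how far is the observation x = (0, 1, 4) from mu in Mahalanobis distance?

Step 1 — centre the observation: (x - mu) = (-3, -3, 0).

Step 2 — invert Sigma (cofactor / det for 3×3, or solve directly):
  Sigma^{-1} = [[0.2751, -0.0476, -0.0529],
 [-0.0476, 0.1429, 0.0476],
 [-0.0529, 0.0476, 0.164]].

Step 3 — form the quadratic (x - mu)^T · Sigma^{-1} · (x - mu):
  Sigma^{-1} · (x - mu) = (-0.6825, -0.2857, 0.0159).
  (x - mu)^T · [Sigma^{-1} · (x - mu)] = (-3)·(-0.6825) + (-3)·(-0.2857) + (0)·(0.0159) = 2.9048.

Step 4 — take square root: d = √(2.9048) ≈ 1.7043.

d(x, mu) = √(2.9048) ≈ 1.7043


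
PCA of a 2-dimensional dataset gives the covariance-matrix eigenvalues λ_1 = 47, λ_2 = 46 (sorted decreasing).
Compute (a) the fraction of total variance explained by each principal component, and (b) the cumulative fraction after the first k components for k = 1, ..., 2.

Step 1 — total variance = trace(Sigma) = Σ λ_i = 47 + 46 = 93.

Step 2 — fraction explained by component i = λ_i / Σ λ:
  PC1: 47/93 = 0.5054
  PC2: 46/93 = 0.4946

Step 3 — cumulative fraction after k components = (λ_1 + ... + λ_k) / Σ λ:
  k = 1: 47/93 = 0.5054
  k = 2: (47 + 46)/93 = 93/93 = 1

Summary (fraction, with percent):

explained: PC1 0.5054 (50.54%), PC2 0.4946 (49.46%);  cumulative: 0.5054, 1


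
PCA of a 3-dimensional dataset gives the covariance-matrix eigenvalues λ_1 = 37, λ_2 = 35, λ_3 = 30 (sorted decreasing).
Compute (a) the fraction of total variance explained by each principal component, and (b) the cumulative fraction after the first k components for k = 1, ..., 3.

Step 1 — total variance = trace(Sigma) = Σ λ_i = 37 + 35 + 30 = 102.

Step 2 — fraction explained by component i = λ_i / Σ λ:
  PC1: 37/102 = 0.3627
  PC2: 35/102 = 0.3431
  PC3: 30/102 = 0.2941

Step 3 — cumulative fraction after k components = (λ_1 + ... + λ_k) / Σ λ:
  k = 1: 37/102 = 0.3627
  k = 2: (37 + 35)/102 = 72/102 = 0.7059
  k = 3: (37 + 35 + 30)/102 = 102/102 = 1

Summary (fraction, with percent):

explained: PC1 0.3627 (36.27%), PC2 0.3431 (34.31%), PC3 0.2941 (29.41%);  cumulative: 0.3627, 0.7059, 1


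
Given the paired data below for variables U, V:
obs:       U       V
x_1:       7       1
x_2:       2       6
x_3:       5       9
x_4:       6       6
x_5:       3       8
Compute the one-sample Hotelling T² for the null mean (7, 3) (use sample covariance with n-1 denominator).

Step 1 — sample mean vector:
  mean(U) = (7 + 2 + 5 + 6 + 3) / 5 = 23/5 = 4.6
  mean(V) = (1 + 6 + 9 + 6 + 8) / 5 = 30/5 = 6
  x̄ = (4.6, 6),  deviation x̄ - mu_0 = (4.6, 6) - (7, 3) = (-2.4, 3).

Step 2 — sample covariance matrix, S[i,j] = (1/(n-1)) · Σ_k (x_{k,i} - mean_i) · (x_{k,j} - mean_j), divisor n-1 = 4:
  S[U,U] = ((2.4)·(2.4) + (-2.6)·(-2.6) + (0.4)·(0.4) + (1.4)·(1.4) + (-1.6)·(-1.6)) / 4 = 17.2/4 = 4.3
  S[U,V] = ((2.4)·(-5) + (-2.6)·(0) + (0.4)·(3) + (1.4)·(0) + (-1.6)·(2)) / 4 = -14/4 = -3.5
  S[V,V] = ((-5)·(-5) + (0)·(0) + (3)·(3) + (0)·(0) + (2)·(2)) / 4 = 38/4 = 9.5
  S = [[4.3, -3.5],
 [-3.5, 9.5]].

Step 3 — invert S. det(S) = 4.3·9.5 - (-3.5)² = 28.6.
  S^{-1} = (1/det) · [[d, -b], [-b, a]] = [[0.3322, 0.1224],
 [0.1224, 0.1503]].

Step 4 — quadratic form (x̄ - mu_0)^T · S^{-1} · (x̄ - mu_0):
  S^{-1} · (x̄ - mu_0) = (-0.4301, 0.1573),
  (x̄ - mu_0)^T · [...] = (-2.4)·(-0.4301) + (3)·(0.1573) = 1.5042.

Step 5 — scale by n: T² = 5 · 1.5042 = 7.521.

T² ≈ 7.521


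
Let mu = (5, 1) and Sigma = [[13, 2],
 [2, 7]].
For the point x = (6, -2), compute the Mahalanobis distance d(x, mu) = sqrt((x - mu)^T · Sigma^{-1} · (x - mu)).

Step 1 — centre the observation: (x - mu) = (1, -3).

Step 2 — invert Sigma. det(Sigma) = 13·7 - (2)² = 87.
  Sigma^{-1} = (1/det) · [[d, -b], [-b, a]] = [[0.0805, -0.023],
 [-0.023, 0.1494]].

Step 3 — form the quadratic (x - mu)^T · Sigma^{-1} · (x - mu):
  Sigma^{-1} · (x - mu) = (0.1494, -0.4713).
  (x - mu)^T · [Sigma^{-1} · (x - mu)] = (1)·(0.1494) + (-3)·(-0.4713) = 1.5632.

Step 4 — take square root: d = √(1.5632) ≈ 1.2503.

d(x, mu) = √(1.5632) ≈ 1.2503


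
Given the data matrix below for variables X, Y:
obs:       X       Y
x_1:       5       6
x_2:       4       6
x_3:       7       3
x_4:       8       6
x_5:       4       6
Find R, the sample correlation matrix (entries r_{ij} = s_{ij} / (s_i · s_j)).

Step 1 — column means:
  mean(X) = (5 + 4 + 7 + 8 + 4) / 5 = 28/5 = 5.6
  mean(Y) = (6 + 6 + 3 + 6 + 6) / 5 = 27/5 = 5.4

Step 2 — sample variances and covariances s[i,j] = (1/(n-1)) · Σ_k (x_{k,i} - mean_i) · (x_{k,j} - mean_j), with n-1 = 4:
  s[X,X] = ((-0.6)·(-0.6) + (-1.6)·(-1.6) + (1.4)·(1.4) + (2.4)·(2.4) + (-1.6)·(-1.6)) / 4 = 13.2/4 = 3.3
  s[X,Y] = ((-0.6)·(0.6) + (-1.6)·(0.6) + (1.4)·(-2.4) + (2.4)·(0.6) + (-1.6)·(0.6)) / 4 = -4.2/4 = -1.05
  s[Y,Y] = ((0.6)·(0.6) + (0.6)·(0.6) + (-2.4)·(-2.4) + (0.6)·(0.6) + (0.6)·(0.6)) / 4 = 7.2/4 = 1.8
  Sample standard deviations s_i = √(s[i,i]):
  s(X) = √(3.3) = 1.8166
  s(Y) = √(1.8) = 1.3416

Step 3 — r_{ij} = s_{ij} / (s_i · s_j):
  r[X,X] = 1 (diagonal).
  r[X,Y] = -1.05 / (1.8166 · 1.3416) = -1.05 / 2.4372 = -0.4308
  r[Y,Y] = 1 (diagonal).

R is symmetric with unit diagonal. Assembling:

R = [[1, -0.4308],
 [-0.4308, 1]]


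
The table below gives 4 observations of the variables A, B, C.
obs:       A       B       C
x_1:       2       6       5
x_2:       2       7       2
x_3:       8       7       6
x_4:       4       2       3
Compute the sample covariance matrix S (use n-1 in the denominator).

Step 1 — column means:
  mean(A) = (2 + 2 + 8 + 4) / 4 = 16/4 = 4
  mean(B) = (6 + 7 + 7 + 2) / 4 = 22/4 = 5.5
  mean(C) = (5 + 2 + 6 + 3) / 4 = 16/4 = 4

Step 2 — sample covariance S[i,j] = (1/(n-1)) · Σ_k (x_{k,i} - mean_i) · (x_{k,j} - mean_j), with n-1 = 3.
  S[A,A] = ((-2)·(-2) + (-2)·(-2) + (4)·(4) + (0)·(0)) / 3 = 24/3 = 8
  S[A,B] = ((-2)·(0.5) + (-2)·(1.5) + (4)·(1.5) + (0)·(-3.5)) / 3 = 2/3 = 0.6667
  S[A,C] = ((-2)·(1) + (-2)·(-2) + (4)·(2) + (0)·(-1)) / 3 = 10/3 = 3.3333
  S[B,B] = ((0.5)·(0.5) + (1.5)·(1.5) + (1.5)·(1.5) + (-3.5)·(-3.5)) / 3 = 17/3 = 5.6667
  S[B,C] = ((0.5)·(1) + (1.5)·(-2) + (1.5)·(2) + (-3.5)·(-1)) / 3 = 4/3 = 1.3333
  S[C,C] = ((1)·(1) + (-2)·(-2) + (2)·(2) + (-1)·(-1)) / 3 = 10/3 = 3.3333

S is symmetric (S[j,i] = S[i,j]). Assembling:

S = [[8, 0.6667, 3.3333],
 [0.6667, 5.6667, 1.3333],
 [3.3333, 1.3333, 3.3333]]


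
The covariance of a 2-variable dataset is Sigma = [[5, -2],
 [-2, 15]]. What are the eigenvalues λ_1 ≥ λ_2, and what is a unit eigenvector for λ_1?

Step 1 — characteristic polynomial of 2×2 Sigma:
  det(Sigma - λI) = λ² - trace · λ + det = 0.
  trace = 5 + 15 = 20, det = 5·15 - (-2)² = 71.
Step 2 — discriminant:
  Δ = trace² - 4·det = 400 - 284 = 116.
Step 3 — eigenvalues:
  λ = (trace ± √Δ)/2 = (20 ± 10.7703)/2,
  λ_1 = 15.3852,  λ_2 = 4.6148.

Step 4 — unit eigenvector for λ_1: solve (Sigma - λ_1 I)v = 0. First row:
  (5 - 15.3852)·v_x + (-2)·v_y = 0, i.e. (-10.3852)·v_x + (-2)·v_y = 0,
  so v ∝ (b, λ_1 - a) = (-2, 10.3852); multiply by -1 so the first entry is positive: u = (2, -10.3852).
  ||u|| = √((2)² + (-10.3852)²) = √(111.8516) ≈ 10.576,
  v_1 = u/||u|| ≈ (0.1891, -0.982) (||v_1|| = 1).

λ_1 = 15.3852,  λ_2 = 4.6148;  v_1 ≈ (0.1891, -0.982)


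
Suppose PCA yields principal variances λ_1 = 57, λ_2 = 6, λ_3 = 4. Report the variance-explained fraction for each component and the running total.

Step 1 — total variance = trace(Sigma) = Σ λ_i = 57 + 6 + 4 = 67.

Step 2 — fraction explained by component i = λ_i / Σ λ:
  PC1: 57/67 = 0.8507
  PC2: 6/67 = 0.0896
  PC3: 4/67 = 0.0597

Step 3 — cumulative fraction after k components = (λ_1 + ... + λ_k) / Σ λ:
  k = 1: 57/67 = 0.8507
  k = 2: (57 + 6)/67 = 63/67 = 0.9403
  k = 3: (57 + 6 + 4)/67 = 67/67 = 1

Summary (fraction, with percent):

explained: PC1 0.8507 (85.07%), PC2 0.0896 (8.96%), PC3 0.0597 (5.97%);  cumulative: 0.8507, 0.9403, 1


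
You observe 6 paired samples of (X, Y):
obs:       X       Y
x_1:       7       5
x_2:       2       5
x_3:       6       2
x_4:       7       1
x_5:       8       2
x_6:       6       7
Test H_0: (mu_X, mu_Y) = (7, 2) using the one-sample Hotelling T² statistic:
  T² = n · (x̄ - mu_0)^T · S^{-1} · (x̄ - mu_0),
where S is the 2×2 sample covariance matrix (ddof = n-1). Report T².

Step 1 — sample mean vector:
  mean(X) = (7 + 2 + 6 + 7 + 8 + 6) / 6 = 36/6 = 6
  mean(Y) = (5 + 5 + 2 + 1 + 2 + 7) / 6 = 22/6 = 3.6667
  x̄ = (6, 3.6667),  deviation x̄ - mu_0 = (6, 3.6667) - (7, 2) = (-1, 1.6667).

Step 2 — sample covariance matrix, S[i,j] = (1/(n-1)) · Σ_k (x_{k,i} - mean_i) · (x_{k,j} - mean_j), divisor n-1 = 5:
  S[X,X] = ((1)·(1) + (-4)·(-4) + (0)·(0) + (1)·(1) + (2)·(2) + (0)·(0)) / 5 = 22/5 = 4.4
  S[X,Y] = ((1)·(1.3333) + (-4)·(1.3333) + (0)·(-1.6667) + (1)·(-2.6667) + (2)·(-1.6667) + (0)·(3.3333)) / 5 = -10/5 = -2
  S[Y,Y] = ((1.3333)·(1.3333) + (1.3333)·(1.3333) + (-1.6667)·(-1.6667) + (-2.6667)·(-2.6667) + (-1.6667)·(-1.6667) + (3.3333)·(3.3333)) / 5 = 27.3333/5 = 5.4667
  S = [[4.4, -2],
 [-2, 5.4667]].

Step 3 — invert S. det(S) = 4.4·5.4667 - (-2)² = 20.0533.
  S^{-1} = (1/det) · [[d, -b], [-b, a]] = [[0.2726, 0.0997],
 [0.0997, 0.2194]].

Step 4 — quadratic form (x̄ - mu_0)^T · S^{-1} · (x̄ - mu_0):
  S^{-1} · (x̄ - mu_0) = (-0.1064, 0.266),
  (x̄ - mu_0)^T · [...] = (-1)·(-0.1064) + (1.6667)·(0.266) = 0.5496.

Step 5 — scale by n: T² = 6 · 0.5496 = 3.2979.

T² ≈ 3.2979


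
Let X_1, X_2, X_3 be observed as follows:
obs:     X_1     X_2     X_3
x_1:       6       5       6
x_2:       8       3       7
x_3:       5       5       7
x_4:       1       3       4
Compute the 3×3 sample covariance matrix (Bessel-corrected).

Step 1 — column means:
  mean(X_1) = (6 + 8 + 5 + 1) / 4 = 20/4 = 5
  mean(X_2) = (5 + 3 + 5 + 3) / 4 = 16/4 = 4
  mean(X_3) = (6 + 7 + 7 + 4) / 4 = 24/4 = 6

Step 2 — sample covariance S[i,j] = (1/(n-1)) · Σ_k (x_{k,i} - mean_i) · (x_{k,j} - mean_j), with n-1 = 3.
  S[X_1,X_1] = ((1)·(1) + (3)·(3) + (0)·(0) + (-4)·(-4)) / 3 = 26/3 = 8.6667
  S[X_1,X_2] = ((1)·(1) + (3)·(-1) + (0)·(1) + (-4)·(-1)) / 3 = 2/3 = 0.6667
  S[X_1,X_3] = ((1)·(0) + (3)·(1) + (0)·(1) + (-4)·(-2)) / 3 = 11/3 = 3.6667
  S[X_2,X_2] = ((1)·(1) + (-1)·(-1) + (1)·(1) + (-1)·(-1)) / 3 = 4/3 = 1.3333
  S[X_2,X_3] = ((1)·(0) + (-1)·(1) + (1)·(1) + (-1)·(-2)) / 3 = 2/3 = 0.6667
  S[X_3,X_3] = ((0)·(0) + (1)·(1) + (1)·(1) + (-2)·(-2)) / 3 = 6/3 = 2

S is symmetric (S[j,i] = S[i,j]). Assembling:

S = [[8.6667, 0.6667, 3.6667],
 [0.6667, 1.3333, 0.6667],
 [3.6667, 0.6667, 2]]


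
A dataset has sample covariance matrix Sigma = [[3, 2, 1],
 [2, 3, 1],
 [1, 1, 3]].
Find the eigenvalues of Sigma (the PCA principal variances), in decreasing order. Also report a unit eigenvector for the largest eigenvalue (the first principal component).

Step 1 — characteristic polynomial p(λ) = det(λI - Sigma) = λ³ - tr·λ² + c_1·λ - det, where tr = trace, c_1 = sum of the principal 2×2 minors, det = det(Sigma):
  tr = 3 + 3 + 3 = 9,
  c_1 = (3·3 - (2)²) + (3·3 - (1)²) + (3·3 - (1)²) = 5 + 8 + 8 = 21,
  det = 3·(3·3 - (1)²) - (2)·((2)·3 - (1)·(1)) + (1)·((2)·(1) - 3·(1)) = 3·(8) - (2)·(5) + (1)·(-1) = 13.
  So p(λ) = λ³ - 9λ² + 21λ - 13.
Step 2 — look for an integer root (rational root theorem: any rational root is an integer divisor of 13). Testing λ = 1:
  p(1) = 1 - 9 + 21 - 13 = 0  ✓
  Dividing out (λ - 1): p(λ) = (λ - 1)(λ² - 8λ + 13).
Step 3 — remaining eigenvalues from the quadratic λ² - 8λ + 13 = 0:
  Δ = 8² - 4·13 = 64 - 52 = 12,  λ = (8 ± √12)/2 = (8 ± 3.4641)/2 ≈ 5.7321 or 2.2679.
  Sorted: λ_1 = 5.7321,  λ_2 = 2.2679,  λ_3 = 1  (check: sum = 9 = tr ✓).

Step 4 — unit eigenvector for λ_1 ≈ 5.7321: v spans the null space of (Sigma - λ_1 I), whose rows are
  r_1 = (-2.7321, 2, 1),  r_2 = (2, -2.7321, 1),  r_3 = (1, 1, -2.7321).
  v is orthogonal to every row, so take v ∝ r_1 × r_2 = ((2)·(1) - (1)·(-2.7321), (1)·(2) - (-2.7321)·(1), (-2.7321)·(-2.7321) - (2)·(2)) ≈ (4.7321, 4.7321, 3.4641).
  Let u = (4.7321, 4.7321, 3.4641).
  ||u|| = √((4.7321)² + (4.7321)² + (3.4641)²) = √(56.7846) ≈ 7.5356,  v_1 = u/||u|| ≈ (0.628, 0.628, 0.4597) (||v_1|| = 1).

λ_1 = 5.7321,  λ_2 = 2.2679,  λ_3 = 1;  v_1 ≈ (0.628, 0.628, 0.4597)


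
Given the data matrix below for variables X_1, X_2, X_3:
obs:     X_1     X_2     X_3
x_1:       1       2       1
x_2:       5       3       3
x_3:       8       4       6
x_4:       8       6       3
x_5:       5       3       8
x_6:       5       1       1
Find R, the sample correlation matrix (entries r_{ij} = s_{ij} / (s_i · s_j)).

Step 1 — column means:
  mean(X_1) = (1 + 5 + 8 + 8 + 5 + 5) / 6 = 32/6 = 5.3333
  mean(X_2) = (2 + 3 + 4 + 6 + 3 + 1) / 6 = 19/6 = 3.1667
  mean(X_3) = (1 + 3 + 6 + 3 + 8 + 1) / 6 = 22/6 = 3.6667

Step 2 — sample variances and covariances s[i,j] = (1/(n-1)) · Σ_k (x_{k,i} - mean_i) · (x_{k,j} - mean_j), with n-1 = 5:
  s[X_1,X_1] = ((-4.3333)·(-4.3333) + (-0.3333)·(-0.3333) + (2.6667)·(2.6667) + (2.6667)·(2.6667) + (-0.3333)·(-0.3333) + (-0.3333)·(-0.3333)) / 5 = 33.3333/5 = 6.6667
  s[X_1,X_2] = ((-4.3333)·(-1.1667) + (-0.3333)·(-0.1667) + (2.6667)·(0.8333) + (2.6667)·(2.8333) + (-0.3333)·(-0.1667) + (-0.3333)·(-2.1667)) / 5 = 15.6667/5 = 3.1333
  s[X_1,X_3] = ((-4.3333)·(-2.6667) + (-0.3333)·(-0.6667) + (2.6667)·(2.3333) + (2.6667)·(-0.6667) + (-0.3333)·(4.3333) + (-0.3333)·(-2.6667)) / 5 = 15.6667/5 = 3.1333
  s[X_2,X_2] = ((-1.1667)·(-1.1667) + (-0.1667)·(-0.1667) + (0.8333)·(0.8333) + (2.8333)·(2.8333) + (-0.1667)·(-0.1667) + (-2.1667)·(-2.1667)) / 5 = 14.8333/5 = 2.9667
  s[X_2,X_3] = ((-1.1667)·(-2.6667) + (-0.1667)·(-0.6667) + (0.8333)·(2.3333) + (2.8333)·(-0.6667) + (-0.1667)·(4.3333) + (-2.1667)·(-2.6667)) / 5 = 8.3333/5 = 1.6667
  s[X_3,X_3] = ((-2.6667)·(-2.6667) + (-0.6667)·(-0.6667) + (2.3333)·(2.3333) + (-0.6667)·(-0.6667) + (4.3333)·(4.3333) + (-2.6667)·(-2.6667)) / 5 = 39.3333/5 = 7.8667
  Sample standard deviations s_i = √(s[i,i]):
  s(X_1) = √(6.6667) = 2.582
  s(X_2) = √(2.9667) = 1.7224
  s(X_3) = √(7.8667) = 2.8048

Step 3 — r_{ij} = s_{ij} / (s_i · s_j):
  r[X_1,X_1] = 1 (diagonal).
  r[X_1,X_2] = 3.1333 / (2.582 · 1.7224) = 3.1333 / 4.4472 = 0.7046
  r[X_1,X_3] = 3.1333 / (2.582 · 2.8048) = 3.1333 / 7.2419 = 0.4327
  r[X_2,X_2] = 1 (diagonal).
  r[X_2,X_3] = 1.6667 / (1.7224 · 2.8048) = 1.6667 / 4.8309 = 0.345
  r[X_3,X_3] = 1 (diagonal).

R is symmetric with unit diagonal. Assembling:

R = [[1, 0.7046, 0.4327],
 [0.7046, 1, 0.345],
 [0.4327, 0.345, 1]]


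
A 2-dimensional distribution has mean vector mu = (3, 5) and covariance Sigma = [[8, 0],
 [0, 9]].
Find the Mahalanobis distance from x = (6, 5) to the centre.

Step 1 — centre the observation: (x - mu) = (3, 0).

Step 2 — invert Sigma. det(Sigma) = 8·9 - (0)² = 72.
  Sigma^{-1} = (1/det) · [[d, -b], [-b, a]] = [[0.125, 0],
 [0, 0.1111]].

Step 3 — form the quadratic (x - mu)^T · Sigma^{-1} · (x - mu):
  Sigma^{-1} · (x - mu) = (0.375, 0).
  (x - mu)^T · [Sigma^{-1} · (x - mu)] = (3)·(0.375) + (0)·(0) = 1.125.

Step 4 — take square root: d = √(1.125) ≈ 1.0607.

d(x, mu) = √(1.125) ≈ 1.0607


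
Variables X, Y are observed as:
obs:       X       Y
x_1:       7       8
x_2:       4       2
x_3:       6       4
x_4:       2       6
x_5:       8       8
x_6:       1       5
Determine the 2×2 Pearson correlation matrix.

Step 1 — column means:
  mean(X) = (7 + 4 + 6 + 2 + 8 + 1) / 6 = 28/6 = 4.6667
  mean(Y) = (8 + 2 + 4 + 6 + 8 + 5) / 6 = 33/6 = 5.5

Step 2 — sample variances and covariances s[i,j] = (1/(n-1)) · Σ_k (x_{k,i} - mean_i) · (x_{k,j} - mean_j), with n-1 = 5:
  s[X,X] = ((2.3333)·(2.3333) + (-0.6667)·(-0.6667) + (1.3333)·(1.3333) + (-2.6667)·(-2.6667) + (3.3333)·(3.3333) + (-3.6667)·(-3.6667)) / 5 = 39.3333/5 = 7.8667
  s[X,Y] = ((2.3333)·(2.5) + (-0.6667)·(-3.5) + (1.3333)·(-1.5) + (-2.6667)·(0.5) + (3.3333)·(2.5) + (-3.6667)·(-0.5)) / 5 = 15/5 = 3
  s[Y,Y] = ((2.5)·(2.5) + (-3.5)·(-3.5) + (-1.5)·(-1.5) + (0.5)·(0.5) + (2.5)·(2.5) + (-0.5)·(-0.5)) / 5 = 27.5/5 = 5.5
  Sample standard deviations s_i = √(s[i,i]):
  s(X) = √(7.8667) = 2.8048
  s(Y) = √(5.5) = 2.3452

Step 3 — r_{ij} = s_{ij} / (s_i · s_j):
  r[X,X] = 1 (diagonal).
  r[X,Y] = 3 / (2.8048 · 2.3452) = 3 / 6.5777 = 0.4561
  r[Y,Y] = 1 (diagonal).

R is symmetric with unit diagonal. Assembling:

R = [[1, 0.4561],
 [0.4561, 1]]


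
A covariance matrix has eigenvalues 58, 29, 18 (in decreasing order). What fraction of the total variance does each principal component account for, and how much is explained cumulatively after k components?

Step 1 — total variance = trace(Sigma) = Σ λ_i = 58 + 29 + 18 = 105.

Step 2 — fraction explained by component i = λ_i / Σ λ:
  PC1: 58/105 = 0.5524
  PC2: 29/105 = 0.2762
  PC3: 18/105 = 0.1714

Step 3 — cumulative fraction after k components = (λ_1 + ... + λ_k) / Σ λ:
  k = 1: 58/105 = 0.5524
  k = 2: (58 + 29)/105 = 87/105 = 0.8286
  k = 3: (58 + 29 + 18)/105 = 105/105 = 1

Summary (fraction, with percent):

explained: PC1 0.5524 (55.24%), PC2 0.2762 (27.62%), PC3 0.1714 (17.14%);  cumulative: 0.5524, 0.8286, 1


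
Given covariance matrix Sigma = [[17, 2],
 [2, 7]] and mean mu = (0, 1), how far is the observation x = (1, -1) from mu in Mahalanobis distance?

Step 1 — centre the observation: (x - mu) = (1, -2).

Step 2 — invert Sigma. det(Sigma) = 17·7 - (2)² = 115.
  Sigma^{-1} = (1/det) · [[d, -b], [-b, a]] = [[0.0609, -0.0174],
 [-0.0174, 0.1478]].

Step 3 — form the quadratic (x - mu)^T · Sigma^{-1} · (x - mu):
  Sigma^{-1} · (x - mu) = (0.0957, -0.313).
  (x - mu)^T · [Sigma^{-1} · (x - mu)] = (1)·(0.0957) + (-2)·(-0.313) = 0.7217.

Step 4 — take square root: d = √(0.7217) ≈ 0.8496.

d(x, mu) = √(0.7217) ≈ 0.8496


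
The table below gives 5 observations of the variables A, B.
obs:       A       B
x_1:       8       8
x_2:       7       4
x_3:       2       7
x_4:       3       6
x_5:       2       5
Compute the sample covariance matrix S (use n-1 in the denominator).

Step 1 — column means:
  mean(A) = (8 + 7 + 2 + 3 + 2) / 5 = 22/5 = 4.4
  mean(B) = (8 + 4 + 7 + 6 + 5) / 5 = 30/5 = 6

Step 2 — sample covariance S[i,j] = (1/(n-1)) · Σ_k (x_{k,i} - mean_i) · (x_{k,j} - mean_j), with n-1 = 4.
  S[A,A] = ((3.6)·(3.6) + (2.6)·(2.6) + (-2.4)·(-2.4) + (-1.4)·(-1.4) + (-2.4)·(-2.4)) / 4 = 33.2/4 = 8.3
  S[A,B] = ((3.6)·(2) + (2.6)·(-2) + (-2.4)·(1) + (-1.4)·(0) + (-2.4)·(-1)) / 4 = 2/4 = 0.5
  S[B,B] = ((2)·(2) + (-2)·(-2) + (1)·(1) + (0)·(0) + (-1)·(-1)) / 4 = 10/4 = 2.5

S is symmetric (S[j,i] = S[i,j]). Assembling:

S = [[8.3, 0.5],
 [0.5, 2.5]]


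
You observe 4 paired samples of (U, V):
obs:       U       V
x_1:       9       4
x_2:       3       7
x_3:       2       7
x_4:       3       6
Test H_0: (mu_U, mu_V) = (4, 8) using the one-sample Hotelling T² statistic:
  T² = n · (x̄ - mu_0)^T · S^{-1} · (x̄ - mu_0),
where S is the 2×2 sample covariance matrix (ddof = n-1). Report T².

Step 1 — sample mean vector:
  mean(U) = (9 + 3 + 2 + 3) / 4 = 17/4 = 4.25
  mean(V) = (4 + 7 + 7 + 6) / 4 = 24/4 = 6
  x̄ = (4.25, 6),  deviation x̄ - mu_0 = (4.25, 6) - (4, 8) = (0.25, -2).

Step 2 — sample covariance matrix, S[i,j] = (1/(n-1)) · Σ_k (x_{k,i} - mean_i) · (x_{k,j} - mean_j), divisor n-1 = 3:
  S[U,U] = ((4.75)·(4.75) + (-1.25)·(-1.25) + (-2.25)·(-2.25) + (-1.25)·(-1.25)) / 3 = 30.75/3 = 10.25
  S[U,V] = ((4.75)·(-2) + (-1.25)·(1) + (-2.25)·(1) + (-1.25)·(0)) / 3 = -13/3 = -4.3333
  S[V,V] = ((-2)·(-2) + (1)·(1) + (1)·(1) + (0)·(0)) / 3 = 6/3 = 2
  S = [[10.25, -4.3333],
 [-4.3333, 2]].

Step 3 — invert S. det(S) = 10.25·2 - (-4.3333)² = 1.7222.
  S^{-1} = (1/det) · [[d, -b], [-b, a]] = [[1.1613, 2.5161],
 [2.5161, 5.9516]].

Step 4 — quadratic form (x̄ - mu_0)^T · S^{-1} · (x̄ - mu_0):
  S^{-1} · (x̄ - mu_0) = (-4.7419, -11.2742),
  (x̄ - mu_0)^T · [...] = (0.25)·(-4.7419) + (-2)·(-11.2742) = 21.3629.

Step 5 — scale by n: T² = 4 · 21.3629 = 85.4516.

T² ≈ 85.4516


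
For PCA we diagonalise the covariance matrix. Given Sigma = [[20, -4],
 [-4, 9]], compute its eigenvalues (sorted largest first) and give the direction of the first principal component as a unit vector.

Step 1 — characteristic polynomial of 2×2 Sigma:
  det(Sigma - λI) = λ² - trace · λ + det = 0.
  trace = 20 + 9 = 29, det = 20·9 - (-4)² = 164.
Step 2 — discriminant:
  Δ = trace² - 4·det = 841 - 656 = 185.
Step 3 — eigenvalues:
  λ = (trace ± √Δ)/2 = (29 ± 13.6015)/2,
  λ_1 = 21.3007,  λ_2 = 7.6993.

Step 4 — unit eigenvector for λ_1: solve (Sigma - λ_1 I)v = 0. First row:
  (20 - 21.3007)·v_x + (-4)·v_y = 0, i.e. (-1.3007)·v_x + (-4)·v_y = 0,
  so v ∝ (b, λ_1 - a) = (-4, 1.3007); multiply by -1 so the first entry is positive: u = (4, -1.3007).
  ||u|| = √((4)² + (-1.3007)²) = √(17.6919) ≈ 4.2062,
  v_1 = u/||u|| ≈ (0.951, -0.3092) (||v_1|| = 1).

λ_1 = 21.3007,  λ_2 = 7.6993;  v_1 ≈ (0.951, -0.3092)


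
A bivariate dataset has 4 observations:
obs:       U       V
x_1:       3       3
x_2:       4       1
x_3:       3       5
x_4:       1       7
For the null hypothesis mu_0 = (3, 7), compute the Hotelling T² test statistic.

Step 1 — sample mean vector:
  mean(U) = (3 + 4 + 3 + 1) / 4 = 11/4 = 2.75
  mean(V) = (3 + 1 + 5 + 7) / 4 = 16/4 = 4
  x̄ = (2.75, 4),  deviation x̄ - mu_0 = (2.75, 4) - (3, 7) = (-0.25, -3).

Step 2 — sample covariance matrix, S[i,j] = (1/(n-1)) · Σ_k (x_{k,i} - mean_i) · (x_{k,j} - mean_j), divisor n-1 = 3:
  S[U,U] = ((0.25)·(0.25) + (1.25)·(1.25) + (0.25)·(0.25) + (-1.75)·(-1.75)) / 3 = 4.75/3 = 1.5833
  S[U,V] = ((0.25)·(-1) + (1.25)·(-3) + (0.25)·(1) + (-1.75)·(3)) / 3 = -9/3 = -3
  S[V,V] = ((-1)·(-1) + (-3)·(-3) + (1)·(1) + (3)·(3)) / 3 = 20/3 = 6.6667
  S = [[1.5833, -3],
 [-3, 6.6667]].

Step 3 — invert S. det(S) = 1.5833·6.6667 - (-3)² = 1.5556.
  S^{-1} = (1/det) · [[d, -b], [-b, a]] = [[4.2857, 1.9286],
 [1.9286, 1.0179]].

Step 4 — quadratic form (x̄ - mu_0)^T · S^{-1} · (x̄ - mu_0):
  S^{-1} · (x̄ - mu_0) = (-6.8571, -3.5357),
  (x̄ - mu_0)^T · [...] = (-0.25)·(-6.8571) + (-3)·(-3.5357) = 12.3214.

Step 5 — scale by n: T² = 4 · 12.3214 = 49.2857.

T² ≈ 49.2857


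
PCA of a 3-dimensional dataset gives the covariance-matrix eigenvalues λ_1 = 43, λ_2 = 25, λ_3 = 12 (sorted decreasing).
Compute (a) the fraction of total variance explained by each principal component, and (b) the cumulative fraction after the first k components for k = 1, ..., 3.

Step 1 — total variance = trace(Sigma) = Σ λ_i = 43 + 25 + 12 = 80.

Step 2 — fraction explained by component i = λ_i / Σ λ:
  PC1: 43/80 = 0.5375
  PC2: 25/80 = 0.3125
  PC3: 12/80 = 0.15

Step 3 — cumulative fraction after k components = (λ_1 + ... + λ_k) / Σ λ:
  k = 1: 43/80 = 0.5375
  k = 2: (43 + 25)/80 = 68/80 = 0.85
  k = 3: (43 + 25 + 12)/80 = 80/80 = 1

Summary (fraction, with percent):

explained: PC1 0.5375 (53.75%), PC2 0.3125 (31.25%), PC3 0.15 (15%);  cumulative: 0.5375, 0.85, 1


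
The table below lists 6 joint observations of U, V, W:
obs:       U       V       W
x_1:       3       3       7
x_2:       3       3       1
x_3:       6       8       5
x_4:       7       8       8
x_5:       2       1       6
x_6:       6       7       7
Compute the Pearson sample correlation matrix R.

Step 1 — column means:
  mean(U) = (3 + 3 + 6 + 7 + 2 + 6) / 6 = 27/6 = 4.5
  mean(V) = (3 + 3 + 8 + 8 + 1 + 7) / 6 = 30/6 = 5
  mean(W) = (7 + 1 + 5 + 8 + 6 + 7) / 6 = 34/6 = 5.6667

Step 2 — sample variances and covariances s[i,j] = (1/(n-1)) · Σ_k (x_{k,i} - mean_i) · (x_{k,j} - mean_j), with n-1 = 5:
  s[U,U] = ((-1.5)·(-1.5) + (-1.5)·(-1.5) + (1.5)·(1.5) + (2.5)·(2.5) + (-2.5)·(-2.5) + (1.5)·(1.5)) / 5 = 21.5/5 = 4.3
  s[U,V] = ((-1.5)·(-2) + (-1.5)·(-2) + (1.5)·(3) + (2.5)·(3) + (-2.5)·(-4) + (1.5)·(2)) / 5 = 31/5 = 6.2
  s[U,W] = ((-1.5)·(1.3333) + (-1.5)·(-4.6667) + (1.5)·(-0.6667) + (2.5)·(2.3333) + (-2.5)·(0.3333) + (1.5)·(1.3333)) / 5 = 11/5 = 2.2
  s[V,V] = ((-2)·(-2) + (-2)·(-2) + (3)·(3) + (3)·(3) + (-4)·(-4) + (2)·(2)) / 5 = 46/5 = 9.2
  s[V,W] = ((-2)·(1.3333) + (-2)·(-4.6667) + (3)·(-0.6667) + (3)·(2.3333) + (-4)·(0.3333) + (2)·(1.3333)) / 5 = 13/5 = 2.6
  s[W,W] = ((1.3333)·(1.3333) + (-4.6667)·(-4.6667) + (-0.6667)·(-0.6667) + (2.3333)·(2.3333) + (0.3333)·(0.3333) + (1.3333)·(1.3333)) / 5 = 31.3333/5 = 6.2667
  Sample standard deviations s_i = √(s[i,i]):
  s(U) = √(4.3) = 2.0736
  s(V) = √(9.2) = 3.0332
  s(W) = √(6.2667) = 2.5033

Step 3 — r_{ij} = s_{ij} / (s_i · s_j):
  r[U,U] = 1 (diagonal).
  r[U,V] = 6.2 / (2.0736 · 3.0332) = 6.2 / 6.2897 = 0.9857
  r[U,W] = 2.2 / (2.0736 · 2.5033) = 2.2 / 5.191 = 0.4238
  r[V,V] = 1 (diagonal).
  r[V,W] = 2.6 / (3.0332 · 2.5033) = 2.6 / 7.593 = 0.3424
  r[W,W] = 1 (diagonal).

R is symmetric with unit diagonal. Assembling:

R = [[1, 0.9857, 0.4238],
 [0.9857, 1, 0.3424],
 [0.4238, 0.3424, 1]]
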